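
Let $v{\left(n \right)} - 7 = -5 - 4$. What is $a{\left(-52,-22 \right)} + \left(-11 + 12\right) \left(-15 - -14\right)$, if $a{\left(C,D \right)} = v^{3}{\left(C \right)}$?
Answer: $-9$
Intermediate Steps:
$v{\left(n \right)} = -2$ ($v{\left(n \right)} = 7 - 9 = -2$)
$a{\left(C,D \right)} = -8$ ($a{\left(C,D \right)} = \left(-2\right)^{3} = -8$)
$a{\left(-52,-22 \right)} + \left(-11 + 12\right) \left(-15 - -14\right) = -8 + \left(-11 + 12\right) \left(-15 - -14\right) = -8 + 1 \left(-15 + 14\right) = -8 + 1 \left(-1\right) = -8 - 1 = -9$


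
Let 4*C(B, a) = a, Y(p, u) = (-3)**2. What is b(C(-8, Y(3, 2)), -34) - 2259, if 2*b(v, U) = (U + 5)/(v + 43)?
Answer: -408937/181 ≈ -2259.3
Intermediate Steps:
Y(p, u) = 9
C(B, a) = a/4
b(v, U) = (5 + U)/(2*(43 + v)) (b(v, U) = ((U + 5)/(v + 43))/2 = ((5 + U)/(43 + v))/2 = (5 + U)/(2*(43 + v)))
b(C(-8, Y(3, 2)), -34) - 2259 = (5 - 34)/(2*(43 + (1/4)*9)) - 2259 = (1/2)*(-29)/(43 + 9/4) - 2259 = (1/2)*(-29)/(181/4) - 2259 = (1/2)*(4/181)*(-29) - 2259 = -58/181 - 2259 = -408937/181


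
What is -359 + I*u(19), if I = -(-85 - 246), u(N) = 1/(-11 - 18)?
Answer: -10742/29 ≈ -370.41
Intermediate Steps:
u(N) = -1/29 (u(N) = 1/(-29) = -1/29)
I = 331 (I = -1*(-331) = 331)
-359 + I*u(19) = -359 + 331*(-1/29) = -359 - 331/29 = -10742/29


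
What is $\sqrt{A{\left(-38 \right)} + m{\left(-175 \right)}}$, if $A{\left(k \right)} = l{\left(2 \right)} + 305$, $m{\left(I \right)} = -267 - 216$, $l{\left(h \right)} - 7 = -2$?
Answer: $i \sqrt{173} \approx 13.153 i$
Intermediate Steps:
$l{\left(h \right)} = 5$ ($l{\left(h \right)} = 7 - 2 = 5$)
$m{\left(I \right)} = -483$
$A{\left(k \right)} = 310$ ($A{\left(k \right)} = 5 + 305 = 310$)
$\sqrt{A{\left(-38 \right)} + m{\left(-175 \right)}} = \sqrt{310 - 483} = \sqrt{-173} = i \sqrt{173}$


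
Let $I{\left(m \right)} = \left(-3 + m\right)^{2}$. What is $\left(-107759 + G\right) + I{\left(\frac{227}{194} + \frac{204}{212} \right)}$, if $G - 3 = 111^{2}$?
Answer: $- \frac{10089263188699}{105719524} \approx -95434.0$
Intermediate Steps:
$G = 12324$ ($G = 3 + 111^{2} = 3 + 12321 = 12324$)
$\left(-107759 + G\right) + I{\left(\frac{227}{194} + \frac{204}{212} \right)} = \left(-107759 + 12324\right) + \left(-3 + \left(\frac{227}{194} + \frac{204}{212}\right)\right)^{2} = -95435 + \left(-3 + \left(227 \cdot \frac{1}{194} + 204 \cdot \frac{1}{212}\right)\right)^{2} = -95435 + \left(-3 + \left(\frac{227}{194} + \frac{51}{53}\right)\right)^{2} = -95435 + \left(-3 + \frac{21925}{10282}\right)^{2} = -95435 + \left(- \frac{8921}{10282}\right)^{2} = -95435 + \frac{79584241}{105719524} = - \frac{10089263188699}{105719524}$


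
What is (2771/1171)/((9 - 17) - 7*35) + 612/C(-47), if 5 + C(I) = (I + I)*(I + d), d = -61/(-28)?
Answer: 2375127919/17454334645 ≈ 0.13608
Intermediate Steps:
d = 61/28 (d = -61*(-1/28) = 61/28 ≈ 2.1786)
C(I) = -5 + 2*I*(61/28 + I) (C(I) = -5 + (I + I)*(I + 61/28) = -5 + (2*I)*(61/28 + I) = -5 + 2*I*(61/28 + I))
(2771/1171)/((9 - 17) - 7*35) + 612/C(-47) = (2771/1171)/((9 - 17) - 7*35) + 612/(-5 + 2*(-47)**2 + (61/14)*(-47)) = (2771*(1/1171))/(-8 - 245) + 612/(-5 + 2*2209 - 2867/14) = (2771/1171)/(-253) + 612/(-5 + 4418 - 2867/14) = (2771/1171)*(-1/253) + 612/(58915/14) = -2771/296263 + 612*(14/58915) = -2771/296263 + 8568/58915 = 2375127919/17454334645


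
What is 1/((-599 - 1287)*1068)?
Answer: -1/2014248 ≈ -4.9646e-7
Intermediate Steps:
1/((-599 - 1287)*1068) = 1/(-1886*1068) = 1/(-2014248) = -1/2014248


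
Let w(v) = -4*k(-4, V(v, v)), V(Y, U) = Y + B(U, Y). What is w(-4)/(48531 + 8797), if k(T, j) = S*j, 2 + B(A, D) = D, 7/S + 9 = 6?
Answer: -35/21498 ≈ -0.0016281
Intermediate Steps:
S = -7/3 (S = 7/(-9 + 6) = 7/(-3) = 7*(-1/3) = -7/3 ≈ -2.3333)
B(A, D) = -2 + D
V(Y, U) = -2 + 2*Y (V(Y, U) = Y + (-2 + Y) = -2 + 2*Y)
k(T, j) = -7*j/3
w(v) = -56/3 + 56*v/3 (w(v) = -(-28)*(-2 + 2*v)/3 = -4*(14/3 - 14*v/3) = -56/3 + 56*v/3)
w(-4)/(48531 + 8797) = (-56/3 + (56/3)*(-4))/(48531 + 8797) = (-56/3 - 224/3)/57328 = -280/3*1/57328 = -35/21498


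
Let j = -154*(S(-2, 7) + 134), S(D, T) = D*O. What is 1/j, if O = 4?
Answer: -1/19404 ≈ -5.1536e-5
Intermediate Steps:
S(D, T) = 4*D (S(D, T) = D*4 = 4*D)
j = -19404 (j = -154*(4*(-2) + 134) = -154*(-8 + 134) = -154*126 = -19404)
1/j = 1/(-19404) = -1/19404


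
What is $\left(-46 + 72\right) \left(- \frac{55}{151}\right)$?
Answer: $- \frac{1430}{151} \approx -9.4702$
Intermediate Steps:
$\left(-46 + 72\right) \left(- \frac{55}{151}\right) = 26 \left(\left(-55\right) \frac{1}{151}\right) = 26 \left(- \frac{55}{151}\right) = - \frac{1430}{151}$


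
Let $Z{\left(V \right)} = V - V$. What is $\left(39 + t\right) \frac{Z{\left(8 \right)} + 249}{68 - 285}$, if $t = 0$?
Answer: $- \frac{9711}{217} \approx -44.751$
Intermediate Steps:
$Z{\left(V \right)} = 0$
$\left(39 + t\right) \frac{Z{\left(8 \right)} + 249}{68 - 285} = \left(39 + 0\right) \frac{0 + 249}{68 - 285} = 39 \frac{249}{-217} = 39 \cdot 249 \left(- \frac{1}{217}\right) = 39 \left(- \frac{249}{217}\right) = - \frac{9711}{217}$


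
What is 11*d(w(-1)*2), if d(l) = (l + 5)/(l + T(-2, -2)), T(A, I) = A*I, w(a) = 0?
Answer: 55/4 ≈ 13.750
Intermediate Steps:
d(l) = (5 + l)/(4 + l) (d(l) = (l + 5)/(l - 2*(-2)) = (5 + l)/(l + 4) = (5 + l)/(4 + l))
11*d(w(-1)*2) = 11*((5 + 0*2)/(4 + 0*2)) = 11*((5 + 0)/(4 + 0)) = 11*(5/4) = 55/4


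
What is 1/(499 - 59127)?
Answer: -1/58628 ≈ -1.7057e-5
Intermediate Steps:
1/(499 - 59127) = 1/(-58628) = -1/58628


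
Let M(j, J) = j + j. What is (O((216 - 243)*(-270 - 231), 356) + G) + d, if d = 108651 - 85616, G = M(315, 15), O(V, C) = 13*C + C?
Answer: 28649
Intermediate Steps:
M(j, J) = 2*j
O(V, C) = 14*C
G = 630 (G = 2*315 = 630)
d = 23035
(O((216 - 243)*(-270 - 231), 356) + G) + d = (14*356 + 630) + 23035 = (4984 + 630) + 23035 = 5614 + 23035 = 28649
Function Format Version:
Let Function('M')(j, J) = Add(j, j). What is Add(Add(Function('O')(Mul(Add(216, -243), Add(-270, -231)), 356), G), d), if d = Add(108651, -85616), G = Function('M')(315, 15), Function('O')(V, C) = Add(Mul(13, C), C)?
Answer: 28649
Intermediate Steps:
Function('M')(j, J) = Mul(2, j)
Function('O')(V, C) = Mul(14, C)
G = 630 (G = Mul(2, 315) = 630)
d = 23035
Add(Add(Function('O')(Mul(Add(216, -243), Add(-270, -231)), 356), G), d) = Add(Add(Mul(14, 356), 630), 23035) = Add(Add(4984, 630), 23035) = Add(5614, 23035) = 28649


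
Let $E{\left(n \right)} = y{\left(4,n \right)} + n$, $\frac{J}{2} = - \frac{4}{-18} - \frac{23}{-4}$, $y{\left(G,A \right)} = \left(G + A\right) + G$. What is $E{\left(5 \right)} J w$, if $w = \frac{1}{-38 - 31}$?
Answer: $- \frac{215}{69} \approx -3.1159$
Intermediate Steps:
$y{\left(G,A \right)} = A + 2 G$ ($y{\left(G,A \right)} = \left(A + G\right) + G = A + 2 G$)
$w = - \frac{1}{69}$ ($w = \frac{1}{-69} = - \frac{1}{69} \approx -0.014493$)
$J = \frac{215}{18}$ ($J = 2 \left(- \frac{4}{-18} - \frac{23}{-4}\right) = 2 \left(\left(-4\right) \left(- \frac{1}{18}\right) - - \frac{23}{4}\right) = 2 \left(\frac{2}{9} + \frac{23}{4}\right) = 2 \cdot \frac{215}{36} = \frac{215}{18} \approx 11.944$)
$E{\left(n \right)} = 8 + 2 n$ ($E{\left(n \right)} = \left(n + 2 \cdot 4\right) + n = \left(n + 8\right) + n = \left(8 + n\right) + n = 8 + 2 n$)
$E{\left(5 \right)} J w = \left(8 + 2 \cdot 5\right) \frac{215}{18} \left(- \frac{1}{69}\right) = \left(8 + 10\right) \frac{215}{18} \left(- \frac{1}{69}\right) = 18 \cdot \frac{215}{18} \left(- \frac{1}{69}\right) = 215 \left(- \frac{1}{69}\right) = - \frac{215}{69}$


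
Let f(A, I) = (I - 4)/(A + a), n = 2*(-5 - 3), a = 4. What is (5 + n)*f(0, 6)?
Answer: -11/2 ≈ -5.5000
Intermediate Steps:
n = -16 (n = 2*(-8) = -16)
f(A, I) = (-4 + I)/(4 + A) (f(A, I) = (I - 4)/(A + 4) = (-4 + I)/(4 + A))
(5 + n)*f(0, 6) = (5 - 16)*((-4 + 6)/(4 + 0)) = -11*2/4 = -11*1/2 = -11/2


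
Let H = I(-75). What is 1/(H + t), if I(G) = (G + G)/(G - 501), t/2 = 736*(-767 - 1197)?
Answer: -96/277536743 ≈ -3.4590e-7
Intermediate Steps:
t = -2891008 (t = 2*(736*(-767 - 1197)) = 2*(736*(-1964)) = 2*(-1445504) = -2891008)
I(G) = 2*G/(-501 + G) (I(G) = (2*G)/(-501 + G) = 2*G/(-501 + G))
H = 25/96 (H = 2*(-75)/(-501 - 75) = 2*(-75)/(-576) = 2*(-75)*(-1/576) = 25/96 ≈ 0.26042)
1/(H + t) = 1/(25/96 - 2891008) = 1/(-277536743/96) = -96/277536743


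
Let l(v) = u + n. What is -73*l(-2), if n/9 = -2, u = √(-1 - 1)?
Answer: 1314 - 73*I*√2 ≈ 1314.0 - 103.24*I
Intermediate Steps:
u = I*√2 (u = √(-2) = I*√2 ≈ 1.4142*I)
n = -18 (n = 9*(-2) = -18)
l(v) = -18 + I*√2 (l(v) = I*√2 - 18 = -18 + I*√2)
-73*l(-2) = -73*(-18 + I*√2) = 1314 - 73*I*√2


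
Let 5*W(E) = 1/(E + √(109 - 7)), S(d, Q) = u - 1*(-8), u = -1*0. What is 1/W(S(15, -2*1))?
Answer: 40 + 5*√102 ≈ 90.498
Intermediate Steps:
u = 0
S(d, Q) = 8 (S(d, Q) = 0 - 1*(-8) = 0 + 8 = 8)
W(E) = 1/(5*(E + √102)) (W(E) = 1/(5*(E + √(109 - 7))) = 1/(5*(E + √102)))
1/W(S(15, -2*1)) = 1/(1/(5*(8 + √102))) = 40 + 5*√102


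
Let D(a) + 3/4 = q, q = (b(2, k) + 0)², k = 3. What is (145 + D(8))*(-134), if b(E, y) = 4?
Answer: -42947/2 ≈ -21474.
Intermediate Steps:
q = 16 (q = (4 + 0)² = 4² = 16)
D(a) = 61/4 (D(a) = -¾ + 16 = 61/4)
(145 + D(8))*(-134) = (145 + 61/4)*(-134) = (641/4)*(-134) = -42947/2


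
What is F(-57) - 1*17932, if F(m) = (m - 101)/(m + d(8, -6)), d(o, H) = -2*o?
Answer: -1308878/73 ≈ -17930.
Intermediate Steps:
F(m) = (-101 + m)/(-16 + m) (F(m) = (m - 101)/(m - 2*8) = (-101 + m)/(m - 16) = (-101 + m)/(-16 + m))
F(-57) - 1*17932 = (-101 - 57)/(-16 - 57) - 1*17932 = -158/(-73) - 17932 = -1/73*(-158) - 17932 = 158/73 - 17932 = -1308878/73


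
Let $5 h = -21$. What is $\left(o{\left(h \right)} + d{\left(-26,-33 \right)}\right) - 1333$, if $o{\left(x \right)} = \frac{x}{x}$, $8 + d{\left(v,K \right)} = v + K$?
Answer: $-1399$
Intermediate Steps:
$h = - \frac{21}{5}$ ($h = \frac{1}{5} \left(-21\right) = - \frac{21}{5} \approx -4.2$)
$d{\left(v,K \right)} = -8 + K + v$ ($d{\left(v,K \right)} = -8 + \left(v + K\right) = -8 + \left(K + v\right) = -8 + K + v$)
$o{\left(x \right)} = 1$
$\left(o{\left(h \right)} + d{\left(-26,-33 \right)}\right) - 1333 = \left(1 - 67\right) - 1333 = -66 - 1333 = -1399$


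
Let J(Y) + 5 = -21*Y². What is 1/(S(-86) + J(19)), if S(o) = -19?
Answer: -1/7605 ≈ -0.00013149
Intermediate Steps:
J(Y) = -5 - 21*Y²
1/(S(-86) + J(19)) = 1/(-19 + (-5 - 21*19²)) = 1/(-19 + (-5 - 21*361)) = 1/(-19 + (-5 - 7581)) = 1/(-19 - 7586) = 1/(-7605) = -1/7605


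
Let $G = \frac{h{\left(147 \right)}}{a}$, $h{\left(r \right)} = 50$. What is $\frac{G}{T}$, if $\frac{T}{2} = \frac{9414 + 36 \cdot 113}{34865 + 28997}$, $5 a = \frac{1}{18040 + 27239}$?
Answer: $\frac{20080607625}{749} \approx 2.681 \cdot 10^{7}$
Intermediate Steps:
$a = \frac{1}{226395}$ ($a = \frac{1}{5 \left(18040 + 27239\right)} = \frac{1}{5 \cdot 45279} = \frac{1}{5} \cdot \frac{1}{45279} = \frac{1}{226395} \approx 4.4171 \cdot 10^{-6}$)
$T = \frac{13482}{31931}$ ($T = 2 \frac{9414 + 36 \cdot 113}{34865 + 28997} = 2 \frac{9414 + 4068}{63862} = 2 \cdot 13482 \cdot \frac{1}{63862} = 2 \cdot \frac{6741}{31931} = \frac{13482}{31931} \approx 0.42222$)
$G = 11319750$ ($G = 50 \frac{1}{\frac{1}{226395}} = 50 \cdot 226395 = 11319750$)
$\frac{G}{T} = \frac{11319750}{\frac{13482}{31931}} = 11319750 \cdot \frac{31931}{13482} = \frac{20080607625}{749}$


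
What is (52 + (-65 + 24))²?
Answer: 121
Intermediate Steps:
(52 + (-65 + 24))² = (52 - 41)² = 11² = 121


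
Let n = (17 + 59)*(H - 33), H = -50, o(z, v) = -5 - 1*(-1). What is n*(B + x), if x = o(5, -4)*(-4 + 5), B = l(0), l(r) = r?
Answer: 25232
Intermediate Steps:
o(z, v) = -4 (o(z, v) = -5 + 1 = -4)
B = 0
x = -4 (x = -4*(-4 + 5) = -4*1 = -4)
n = -6308 (n = (17 + 59)*(-50 - 33) = 76*(-83) = -6308)
n*(B + x) = -6308*(0 - 4) = -6308*(-4) = 25232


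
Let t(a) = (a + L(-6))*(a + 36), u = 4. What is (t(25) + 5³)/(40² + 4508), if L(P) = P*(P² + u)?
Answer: -2165/1018 ≈ -2.1267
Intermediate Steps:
L(P) = P*(4 + P²) (L(P) = P*(P² + 4) = P*(4 + P²))
t(a) = (-240 + a)*(36 + a) (t(a) = (a - 6*(4 + (-6)²))*(a + 36) = (a - 6*(4 + 36))*(36 + a) = (a - 6*40)*(36 + a) = (a - 240)*(36 + a) = (-240 + a)*(36 + a))
(t(25) + 5³)/(40² + 4508) = ((-8640 + 25² - 204*25) + 5³)/(40² + 4508) = ((-8640 + 625 - 5100) + 125)/(1600 + 4508) = (-13115 + 125)/6108 = -12990*1/6108 = -2165/1018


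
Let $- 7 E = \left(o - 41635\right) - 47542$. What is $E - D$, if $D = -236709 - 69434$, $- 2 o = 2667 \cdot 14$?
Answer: $\frac{2250847}{7} \approx 3.2155 \cdot 10^{5}$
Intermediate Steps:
$o = -18669$ ($o = - \frac{2667 \cdot 14}{2} = \left(- \frac{1}{2}\right) 37338 = -18669$)
$D = -306143$ ($D = -236709 - 69434 = -306143$)
$E = \frac{107846}{7}$ ($E = - \frac{\left(-18669 - 41635\right) - 47542}{7} = - \frac{-60304 - 47542}{7} = \left(- \frac{1}{7}\right) \left(-107846\right) = \frac{107846}{7} \approx 15407.0$)
$E - D = \frac{107846}{7} - -306143 = \frac{107846}{7} + 306143 = \frac{2250847}{7}$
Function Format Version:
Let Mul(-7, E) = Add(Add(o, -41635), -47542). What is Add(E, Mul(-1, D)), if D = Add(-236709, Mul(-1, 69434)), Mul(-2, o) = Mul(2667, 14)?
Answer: Rational(2250847, 7) ≈ 3.2155e+5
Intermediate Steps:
o = -18669 (o = Mul(Rational(-1, 2), Mul(2667, 14)) = Mul(Rational(-1, 2), 37338) = -18669)
D = -306143 (D = Add(-236709, -69434) = -306143)
E = Rational(107846, 7) (E = Mul(Rational(-1, 7), Add(Add(-18669, -41635), -47542)) = Mul(Rational(-1, 7), Add(-60304, -47542)) = Mul(Rational(-1, 7), -107846) = Rational(107846, 7) ≈ 15407.)
Add(E, Mul(-1, D)) = Add(Rational(107846, 7), Mul(-1, -306143)) = Add(Rational(107846, 7), 306143) = Rational(2250847, 7)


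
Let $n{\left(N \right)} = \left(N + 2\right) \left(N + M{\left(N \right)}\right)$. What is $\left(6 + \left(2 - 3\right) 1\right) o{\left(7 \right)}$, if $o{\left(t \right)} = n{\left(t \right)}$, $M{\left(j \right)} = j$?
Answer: $630$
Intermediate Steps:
$n{\left(N \right)} = 2 N \left(2 + N\right)$ ($n{\left(N \right)} = \left(N + 2\right) \left(N + N\right) = \left(2 + N\right) 2 N = 2 N \left(2 + N\right)$)
$o{\left(t \right)} = 2 t \left(2 + t\right)$
$\left(6 + \left(2 - 3\right) 1\right) o{\left(7 \right)} = \left(6 + \left(2 - 3\right) 1\right) 2 \cdot 7 \left(2 + 7\right) = \left(6 - 1\right) 2 \cdot 7 \cdot 9 = \left(6 - 1\right) 126 = 5 \cdot 126 = 630$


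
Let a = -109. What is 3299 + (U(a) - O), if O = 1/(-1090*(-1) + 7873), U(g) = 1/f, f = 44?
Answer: 1301042147/394372 ≈ 3299.0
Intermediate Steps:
U(g) = 1/44
O = 1/8963 (O = 1/(1090 + 7873) = 1/8963 ≈ 0.00011157)
3299 + (U(a) - O) = 3299 + (1/44 - 1*1/8963) = 3299 + (1/44 - 1/8963) = 3299 + 8919/394372 = 1301042147/394372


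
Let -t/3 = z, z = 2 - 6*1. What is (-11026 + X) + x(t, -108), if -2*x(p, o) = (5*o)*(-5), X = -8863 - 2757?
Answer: -23996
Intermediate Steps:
X = -11620
z = -4 (z = 2 - 6 = -4)
t = 12 (t = -3*(-4) = 12)
x(p, o) = 25*o/2 (x(p, o) = -5*o*(-5)/2 = -(-25)*o/2 = 25*o/2)
(-11026 + X) + x(t, -108) = (-11026 - 11620) + (25/2)*(-108) = -22646 - 1350 = -23996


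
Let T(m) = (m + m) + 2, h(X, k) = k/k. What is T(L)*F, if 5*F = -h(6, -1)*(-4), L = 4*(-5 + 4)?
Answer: -24/5 ≈ -4.8000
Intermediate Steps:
h(X, k) = 1
L = -4 (L = 4*(-1) = -4)
T(m) = 2 + 2*m (T(m) = 2*m + 2 = 2 + 2*m)
F = 4/5 (F = (-1*1*(-4))/5 = (-1*(-4))/5 = (1/5)*4 = 4/5 ≈ 0.80000)
T(L)*F = (2 + 2*(-4))*(4/5) = (2 - 8)*(4/5) = -6*4/5 = -24/5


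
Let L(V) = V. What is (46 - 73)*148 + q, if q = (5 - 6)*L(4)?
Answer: -4000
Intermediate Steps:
q = -4 (q = (5 - 6)*4 = -1*4 = -4)
(46 - 73)*148 + q = (46 - 73)*148 - 4 = -27*148 - 4 = -3996 - 4 = -4000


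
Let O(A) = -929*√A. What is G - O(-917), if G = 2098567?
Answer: 2098567 + 929*I*√917 ≈ 2.0986e+6 + 28132.0*I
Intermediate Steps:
G - O(-917) = 2098567 - (-929)*√(-917) = 2098567 - (-929)*I*√917 = 2098567 + 929*I*√917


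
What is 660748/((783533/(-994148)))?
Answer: -656881302704/783533 ≈ -8.3836e+5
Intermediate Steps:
660748/((783533/(-994148))) = 660748/((783533*(-1/994148))) = 660748/(-783533/994148) = 660748*(-994148/783533) = -656881302704/783533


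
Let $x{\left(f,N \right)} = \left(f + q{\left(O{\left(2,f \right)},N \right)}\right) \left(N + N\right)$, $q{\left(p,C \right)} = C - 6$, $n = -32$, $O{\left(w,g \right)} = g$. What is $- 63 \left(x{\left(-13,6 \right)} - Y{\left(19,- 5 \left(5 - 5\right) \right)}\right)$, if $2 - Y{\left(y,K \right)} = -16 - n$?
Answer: $8946$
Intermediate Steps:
$q{\left(p,C \right)} = -6 + C$ ($q{\left(p,C \right)} = C - 6 = -6 + C$)
$Y{\left(y,K \right)} = -14$ ($Y{\left(y,K \right)} = 2 - \left(-16 - -32\right) = 2 - \left(-16 + 32\right) = 2 - 16 = -14$)
$x{\left(f,N \right)} = 2 N \left(-6 + N + f\right)$ ($x{\left(f,N \right)} = \left(f + \left(-6 + N\right)\right) \left(N + N\right) = \left(-6 + N + f\right) 2 N = 2 N \left(-6 + N + f\right)$)
$- 63 \left(x{\left(-13,6 \right)} - Y{\left(19,- 5 \left(5 - 5\right) \right)}\right) = - 63 \left(2 \cdot 6 \left(-6 + 6 - 13\right) - -14\right) = - 63 \left(2 \cdot 6 \left(-13\right) + 14\right) = - 63 \left(-156 + 14\right) = \left(-63\right) \left(-142\right) = 8946$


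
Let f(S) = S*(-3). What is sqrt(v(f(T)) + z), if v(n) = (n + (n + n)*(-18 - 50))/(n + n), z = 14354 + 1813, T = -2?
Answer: sqrt(64398)/2 ≈ 126.88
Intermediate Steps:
f(S) = -3*S
z = 16167
v(n) = -135/2 (v(n) = (n + (2*n)*(-68))/((2*n)) = (n - 136*n)*(1/(2*n)) = (-135*n)*(1/(2*n)) = -135/2)
sqrt(v(f(T)) + z) = sqrt(-135/2 + 16167) = sqrt(32199/2) = sqrt(64398)/2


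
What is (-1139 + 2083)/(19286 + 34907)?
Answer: 944/54193 ≈ 0.017419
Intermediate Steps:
(-1139 + 2083)/(19286 + 34907) = 944/54193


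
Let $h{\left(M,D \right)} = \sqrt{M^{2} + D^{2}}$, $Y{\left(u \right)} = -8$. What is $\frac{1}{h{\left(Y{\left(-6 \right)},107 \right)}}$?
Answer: $\frac{\sqrt{11513}}{11513} \approx 0.0093198$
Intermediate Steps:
$h{\left(M,D \right)} = \sqrt{D^{2} + M^{2}}$
$\frac{1}{h{\left(Y{\left(-6 \right)},107 \right)}} = \frac{1}{\sqrt{107^{2} + \left(-8\right)^{2}}} = \frac{1}{\sqrt{11449 + 64}} = \frac{1}{\sqrt{11513}} = \frac{\sqrt{11513}}{11513}$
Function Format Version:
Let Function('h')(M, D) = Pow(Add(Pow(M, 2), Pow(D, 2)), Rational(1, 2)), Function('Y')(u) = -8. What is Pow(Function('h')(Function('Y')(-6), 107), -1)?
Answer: Mul(Rational(1, 11513), Pow(11513, Rational(1, 2))) ≈ 0.0093198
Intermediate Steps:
Function('h')(M, D) = Pow(Add(Pow(D, 2), Pow(M, 2)), Rational(1, 2))
Pow(Function('h')(Function('Y')(-6), 107), -1) = Pow(Pow(Add(Pow(107, 2), Pow(-8, 2)), Rational(1, 2)), -1) = Pow(Pow(Add(11449, 64), Rational(1, 2)), -1) = Pow(Pow(11513, Rational(1, 2)), -1) = Mul(Rational(1, 11513), Pow(11513, Rational(1, 2)))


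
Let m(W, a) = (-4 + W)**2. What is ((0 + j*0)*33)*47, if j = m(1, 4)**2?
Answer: 0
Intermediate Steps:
j = 81 (j = ((-4 + 1)**2)**2 = ((-3)**2)**2 = 9**2 = 81)
((0 + j*0)*33)*47 = ((0 + 81*0)*33)*47 = ((0 + 0)*33)*47 = (0*33)*47 = 0*47 = 0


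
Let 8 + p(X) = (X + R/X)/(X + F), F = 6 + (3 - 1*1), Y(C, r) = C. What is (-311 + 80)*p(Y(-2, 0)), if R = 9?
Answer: 8393/4 ≈ 2098.3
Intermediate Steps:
F = 8 (F = 6 + (3 - 1) = 6 + 2 = 8)
p(X) = -8 + (X + 9/X)/(8 + X) (p(X) = -8 + (X + 9/X)/(X + 8) = -8 + (X + 9/X)/(8 + X))
(-311 + 80)*p(Y(-2, 0)) = (-311 + 80)*((9 - 64*(-2) - 7*(-2)**2)/((-2)*(8 - 2))) = -(-231)*(9 + 128 - 7*4)/(2*6) = -(-231)*(9 + 128 - 28)/(2*6) = -(-231)*109/(2*6) = -231*(-109/12) = 8393/4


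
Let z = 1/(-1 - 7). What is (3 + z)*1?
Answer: 23/8 ≈ 2.8750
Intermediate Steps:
z = -⅛ (z = 1/(-8) = -⅛ ≈ -0.12500)
(3 + z)*1 = (3 - ⅛)*1 = (23/8)*1 = 23/8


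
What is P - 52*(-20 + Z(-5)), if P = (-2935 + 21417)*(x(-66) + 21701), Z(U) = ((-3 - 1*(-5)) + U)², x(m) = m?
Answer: 399858642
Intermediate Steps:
Z(U) = (2 + U)² (Z(U) = ((-3 + 5) + U)² = (2 + U)²)
P = 399858070 (P = (-2935 + 21417)*(-66 + 21701) = 18482*21635 = 399858070)
P - 52*(-20 + Z(-5)) = 399858070 - 52*(-20 + (2 - 5)²) = 399858070 - 52*(-20 + (-3)²) = 399858070 - 52*(-20 + 9) = 399858070 - 52*(-11) = 399858070 - 1*(-572) = 399858070 + 572 = 399858642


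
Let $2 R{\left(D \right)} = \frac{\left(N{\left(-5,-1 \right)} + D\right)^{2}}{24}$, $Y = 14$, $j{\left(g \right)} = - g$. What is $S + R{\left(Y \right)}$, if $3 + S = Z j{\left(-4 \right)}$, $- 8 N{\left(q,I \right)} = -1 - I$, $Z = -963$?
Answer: $- \frac{46211}{12} \approx -3850.9$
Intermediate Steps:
$N{\left(q,I \right)} = \frac{1}{8} + \frac{I}{8}$ ($N{\left(q,I \right)} = - \frac{-1 - I}{8} = \frac{1}{8} + \frac{I}{8}$)
$R{\left(D \right)} = \frac{D^{2}}{48}$ ($R{\left(D \right)} = \frac{\left(\left(\frac{1}{8} + \frac{1}{8} \left(-1\right)\right) + D\right)^{2} \cdot \frac{1}{24}}{2} = \frac{\left(\left(\frac{1}{8} - \frac{1}{8}\right) + D\right)^{2} \cdot \frac{1}{24}}{2} = \frac{\left(0 + D\right)^{2} \cdot \frac{1}{24}}{2} = \frac{D^{2} \cdot \frac{1}{24}}{2} = \frac{\frac{1}{24} D^{2}}{2} = \frac{D^{2}}{48}$)
$S = -3855$ ($S = -3 - 963 \left(\left(-1\right) \left(-4\right)\right) = -3 - 3852 = -3855$)
$S + R{\left(Y \right)} = -3855 + \frac{14^{2}}{48} = -3855 + \frac{1}{48} \cdot 196 = -3855 + \frac{49}{12} = - \frac{46211}{12}$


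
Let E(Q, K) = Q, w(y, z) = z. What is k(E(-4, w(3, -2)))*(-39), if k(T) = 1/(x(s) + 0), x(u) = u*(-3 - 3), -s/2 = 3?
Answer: -13/12 ≈ -1.0833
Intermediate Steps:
s = -6 (s = -2*3 = -6)
x(u) = -6*u (x(u) = u*(-6) = -6*u)
k(T) = 1/36 (k(T) = 1/(-6*(-6) + 0) = 1/(36 + 0) = 1/36)
k(E(-4, w(3, -2)))*(-39) = (1/36)*(-39) = -13/12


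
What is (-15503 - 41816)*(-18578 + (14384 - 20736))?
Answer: 1428962670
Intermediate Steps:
(-15503 - 41816)*(-18578 + (14384 - 20736)) = -57319*(-18578 - 6352) = -57319*(-24930) = 1428962670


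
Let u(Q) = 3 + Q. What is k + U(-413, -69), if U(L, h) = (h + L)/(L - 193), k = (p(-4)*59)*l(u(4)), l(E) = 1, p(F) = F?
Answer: -71267/303 ≈ -235.20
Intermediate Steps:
k = -236 (k = -4*59*1 = -236*1 = -236)
U(L, h) = (L + h)/(-193 + L)
k + U(-413, -69) = -236 + (-413 - 69)/(-193 - 413) = -236 - 482/(-606) = -236 - 1/606*(-482) = -236 + 241/303 = -71267/303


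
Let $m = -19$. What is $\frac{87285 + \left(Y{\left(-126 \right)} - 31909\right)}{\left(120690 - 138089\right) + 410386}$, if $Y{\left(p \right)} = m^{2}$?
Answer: $\frac{55737}{392987} \approx 0.14183$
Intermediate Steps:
$Y{\left(p \right)} = 361$ ($Y{\left(p \right)} = \left(-19\right)^{2} = 361$)
$\frac{87285 + \left(Y{\left(-126 \right)} - 31909\right)}{\left(120690 - 138089\right) + 410386} = \frac{87285 + \left(361 - 31909\right)}{\left(120690 - 138089\right) + 410386} = \frac{87285 + \left(361 - 31909\right)}{-17399 + 410386} = \frac{87285 - 31548}{392987} = 55737 \cdot \frac{1}{392987} = \frac{55737}{392987}$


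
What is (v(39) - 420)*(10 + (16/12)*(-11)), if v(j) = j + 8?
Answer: 5222/3 ≈ 1740.7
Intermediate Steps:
v(j) = 8 + j
(v(39) - 420)*(10 + (16/12)*(-11)) = ((8 + 39) - 420)*(10 + (16/12)*(-11)) = (47 - 420)*(10 + (16*(1/12))*(-11)) = -373*(10 + (4/3)*(-11)) = -373*(10 - 44/3) = -373*(-14/3) = 5222/3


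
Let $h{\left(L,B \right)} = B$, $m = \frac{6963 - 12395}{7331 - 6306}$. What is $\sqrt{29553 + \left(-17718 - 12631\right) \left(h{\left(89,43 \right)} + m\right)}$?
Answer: $\frac{i \sqrt{46841867862}}{205} \approx 1055.8 i$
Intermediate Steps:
$m = - \frac{5432}{1025} \approx -5.2995$
$\sqrt{29553 + \left(-17718 - 12631\right) \left(h{\left(89,43 \right)} + m\right)} = \sqrt{29553 + \left(-17718 - 12631\right) \left(43 - \frac{5432}{1025}\right)} = \sqrt{29553 - \frac{1172776407}{1025}} = \sqrt{- \frac{1142484582}{1025}} = \frac{i \sqrt{46841867862}}{205}$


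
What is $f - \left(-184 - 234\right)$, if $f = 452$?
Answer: $870$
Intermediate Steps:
$f - \left(-184 - 234\right) = 452 - \left(-184 - 234\right) = 452 - -418 = 452 + 418 = 870$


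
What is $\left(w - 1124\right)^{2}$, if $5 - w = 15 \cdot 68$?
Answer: $4575321$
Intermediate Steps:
$w = -1015$ ($w = 5 - 15 \cdot 68 = 5 - 1020 = -1015$)
$\left(w - 1124\right)^{2} = \left(-1015 - 1124\right)^{2} = \left(-2139\right)^{2} = 4575321$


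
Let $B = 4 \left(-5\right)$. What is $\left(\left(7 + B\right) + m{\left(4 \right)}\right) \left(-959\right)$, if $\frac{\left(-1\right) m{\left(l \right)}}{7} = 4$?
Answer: $39319$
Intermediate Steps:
$m{\left(l \right)} = -28$ ($m{\left(l \right)} = \left(-7\right) 4 = -28$)
$B = -20$
$\left(\left(7 + B\right) + m{\left(4 \right)}\right) \left(-959\right) = \left(\left(7 - 20\right) - 28\right) \left(-959\right) = \left(-13 - 28\right) \left(-959\right) = \left(-41\right) \left(-959\right) = 39319$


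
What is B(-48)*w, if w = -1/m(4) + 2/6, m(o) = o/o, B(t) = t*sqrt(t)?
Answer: 128*I*sqrt(3) ≈ 221.7*I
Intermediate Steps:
B(t) = t**(3/2)
m(o) = 1
w = -2/3 (w = -1/1 + 2/6 = -1*1 + 2*(1/6) = -1 + 1/3 = -2/3 ≈ -0.66667)
B(-48)*w = (-48)**(3/2)*(-2/3) = -192*I*sqrt(3)*(-2/3) = 128*I*sqrt(3)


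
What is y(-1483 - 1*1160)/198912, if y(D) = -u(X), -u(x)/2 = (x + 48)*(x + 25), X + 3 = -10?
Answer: 5/1184 ≈ 0.0042230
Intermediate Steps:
X = -13 (X = -3 - 10 = -13)
u(x) = -2*(25 + x)*(48 + x) (u(x) = -2*(x + 48)*(x + 25) = -2*(48 + x)*(25 + x) = -2*(25 + x)*(48 + x))
y(D) = 840 (y(D) = -(-2400 - 146*(-13) - 2*(-13)**2) = -(-2400 + 1898 - 2*169) = -(-2400 + 1898 - 338) = -1*(-840) = 840)
y(-1483 - 1*1160)/198912 = 840/198912 = 840*(1/198912) = 5/1184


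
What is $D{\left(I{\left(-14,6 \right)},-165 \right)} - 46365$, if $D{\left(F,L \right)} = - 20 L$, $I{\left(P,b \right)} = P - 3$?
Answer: $-43065$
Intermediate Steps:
$I{\left(P,b \right)} = -3 + P$
$D{\left(I{\left(-14,6 \right)},-165 \right)} - 46365 = \left(-20\right) \left(-165\right) - 46365 = 3300 - 46365 = -43065$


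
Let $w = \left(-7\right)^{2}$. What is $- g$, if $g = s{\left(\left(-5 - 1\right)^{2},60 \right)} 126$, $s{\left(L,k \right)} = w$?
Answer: $-6174$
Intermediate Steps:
$w = 49$
$s{\left(L,k \right)} = 49$
$g = 6174$ ($g = 49 \cdot 126 = 6174$)
$- g = \left(-1\right) 6174 = -6174$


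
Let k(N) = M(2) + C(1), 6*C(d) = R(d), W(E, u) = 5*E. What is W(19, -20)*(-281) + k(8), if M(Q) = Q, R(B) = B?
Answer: -160157/6 ≈ -26693.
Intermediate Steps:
C(d) = d/6
k(N) = 13/6 (k(N) = 2 + (⅙)*1 = 2 + ⅙ = 13/6)
W(19, -20)*(-281) + k(8) = (5*19)*(-281) + 13/6 = 95*(-281) + 13/6 = -26695 + 13/6 = -160157/6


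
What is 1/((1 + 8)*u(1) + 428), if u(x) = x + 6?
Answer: 1/491 ≈ 0.0020367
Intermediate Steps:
u(x) = 6 + x
1/((1 + 8)*u(1) + 428) = 1/((1 + 8)*(6 + 1) + 428) = 1/(9*7 + 428) = 1/(63 + 428) = 1/491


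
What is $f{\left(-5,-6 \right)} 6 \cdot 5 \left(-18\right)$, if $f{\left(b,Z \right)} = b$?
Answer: $2700$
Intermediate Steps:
$f{\left(-5,-6 \right)} 6 \cdot 5 \left(-18\right) = - 5 \cdot 6 \cdot 5 \left(-18\right) = \left(-5\right) 30 \left(-18\right) = \left(-150\right) \left(-18\right) = 2700$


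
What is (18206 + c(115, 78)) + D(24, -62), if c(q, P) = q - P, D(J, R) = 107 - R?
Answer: 18412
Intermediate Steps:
(18206 + c(115, 78)) + D(24, -62) = (18206 + (115 - 1*78)) + (107 - 1*(-62)) = (18206 + (115 - 78)) + (107 + 62) = (18206 + 37) + 169 = 18243 + 169 = 18412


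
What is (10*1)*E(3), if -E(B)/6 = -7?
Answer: 420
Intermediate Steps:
E(B) = 42 (E(B) = -6*(-7) = 42)
(10*1)*E(3) = (10*1)*42 = 10*42 = 420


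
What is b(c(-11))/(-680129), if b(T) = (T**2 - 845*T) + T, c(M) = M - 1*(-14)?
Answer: 2523/680129 ≈ 0.0037096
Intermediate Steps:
c(M) = 14 + M (c(M) = M + 14 = 14 + M)
b(T) = T**2 - 844*T
b(c(-11))/(-680129) = ((14 - 11)*(-844 + (14 - 11)))/(-680129) = (3*(-844 + 3))*(-1/680129) = (3*(-841))*(-1/680129) = -2523*(-1/680129) = 2523/680129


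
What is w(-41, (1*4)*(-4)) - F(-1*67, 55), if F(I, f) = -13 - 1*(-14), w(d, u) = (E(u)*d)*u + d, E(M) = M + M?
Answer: -21034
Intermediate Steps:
E(M) = 2*M
w(d, u) = d + 2*d*u² (w(d, u) = ((2*u)*d)*u + d = (2*d*u)*u + d = 2*d*u² + d = d + 2*d*u²)
F(I, f) = 1 (F(I, f) = -13 + 14 = 1)
w(-41, (1*4)*(-4)) - F(-1*67, 55) = -41*(1 + 2*((1*4)*(-4))²) - 1*1 = -41*(1 + 2*(4*(-4))²) - 1 = -41*(1 + 2*(-16)²) - 1 = -41*(1 + 2*256) - 1 = -41*(1 + 512) - 1 = -41*513 - 1 = -21033 - 1 = -21034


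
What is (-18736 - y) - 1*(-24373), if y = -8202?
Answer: 13839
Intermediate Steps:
(-18736 - y) - 1*(-24373) = (-18736 - 1*(-8202)) - 1*(-24373) = (-18736 + 8202) + 24373 = -10534 + 24373 = 13839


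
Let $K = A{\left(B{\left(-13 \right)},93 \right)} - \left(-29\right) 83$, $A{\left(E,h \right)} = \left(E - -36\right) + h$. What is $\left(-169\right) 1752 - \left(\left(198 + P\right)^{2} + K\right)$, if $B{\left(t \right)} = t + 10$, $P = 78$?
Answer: $-374797$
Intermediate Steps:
$B{\left(t \right)} = 10 + t$
$A{\left(E,h \right)} = 36 + E + h$ ($A{\left(E,h \right)} = \left(E + 36\right) + h = \left(36 + E\right) + h = 36 + E + h$)
$K = 2533$ ($K = \left(36 + \left(10 - 13\right) + 93\right) - \left(-29\right) 83 = \left(36 - 3 + 93\right) - -2407 = 126 + 2407 = 2533$)
$\left(-169\right) 1752 - \left(\left(198 + P\right)^{2} + K\right) = \left(-169\right) 1752 - \left(\left(198 + 78\right)^{2} + 2533\right) = -296088 - \left(276^{2} + 2533\right) = -296088 - \left(76176 + 2533\right) = -296088 - 78709 = -374797$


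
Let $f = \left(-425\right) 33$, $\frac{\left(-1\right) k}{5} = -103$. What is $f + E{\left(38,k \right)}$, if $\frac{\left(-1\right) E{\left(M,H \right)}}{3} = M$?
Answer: $-14139$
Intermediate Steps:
$k = 515$ ($k = \left(-5\right) \left(-103\right) = 515$)
$E{\left(M,H \right)} = - 3 M$
$f = -14025$
$f + E{\left(38,k \right)} = -14025 - 114 = -14139$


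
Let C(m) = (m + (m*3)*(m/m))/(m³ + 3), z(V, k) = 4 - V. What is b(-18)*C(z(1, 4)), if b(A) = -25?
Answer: -10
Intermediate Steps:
C(m) = 4*m/(3 + m³) (C(m) = (m + (3*m)*1)/(3 + m³) = (m + 3*m)/(3 + m³) = (4*m)/(3 + m³) = 4*m/(3 + m³))
b(-18)*C(z(1, 4)) = -100*(4 - 1*1)/(3 + (4 - 1*1)³) = -100*(4 - 1)/(3 + (4 - 1)³) = -100*3/(3 + 3³) = -100*3/(3 + 27) = -100*3/30 = -25*⅖ = -10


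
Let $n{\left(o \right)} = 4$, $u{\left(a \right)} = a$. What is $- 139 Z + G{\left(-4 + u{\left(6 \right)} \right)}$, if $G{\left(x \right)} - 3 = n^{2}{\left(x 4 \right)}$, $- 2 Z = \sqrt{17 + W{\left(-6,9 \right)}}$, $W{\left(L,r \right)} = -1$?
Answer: $297$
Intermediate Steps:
$Z = -2$ ($Z = - \frac{\sqrt{17 - 1}}{2} = - \frac{\sqrt{16}}{2} = \left(- \frac{1}{2}\right) 4 = -2$)
$G{\left(x \right)} = 19$ ($G{\left(x \right)} = 3 + 4^{2} = 3 + 16 = 19$)
$- 139 Z + G{\left(-4 + u{\left(6 \right)} \right)} = \left(-139\right) \left(-2\right) + 19 = 278 + 19 = 297$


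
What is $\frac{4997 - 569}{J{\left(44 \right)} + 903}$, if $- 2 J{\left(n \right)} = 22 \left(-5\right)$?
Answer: $\frac{2214}{479} \approx 4.6221$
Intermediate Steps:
$J{\left(n \right)} = 55$ ($J{\left(n \right)} = - \frac{22 \left(-5\right)}{2} = \left(- \frac{1}{2}\right) \left(-110\right) = 55$)
$\frac{4997 - 569}{J{\left(44 \right)} + 903} = \frac{4997 - 569}{55 + 903} = \frac{4997 - 569}{958} = 4428 \cdot \frac{1}{958} = \frac{2214}{479}$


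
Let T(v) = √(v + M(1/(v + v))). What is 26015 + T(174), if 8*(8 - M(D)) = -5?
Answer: 26015 + √2922/4 ≈ 26029.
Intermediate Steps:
M(D) = 69/8 (M(D) = 8 - ⅛*(-5) = 8 + 5/8 = 69/8)
T(v) = √(69/8 + v) (T(v) = √(v + 69/8) = √(69/8 + v))
26015 + T(174) = 26015 + √(138 + 16*174)/4 = 26015 + √(138 + 2784)/4 = 26015 + √2922/4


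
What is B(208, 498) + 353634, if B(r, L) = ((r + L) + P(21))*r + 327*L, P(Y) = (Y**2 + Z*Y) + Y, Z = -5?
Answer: 737584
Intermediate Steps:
P(Y) = Y**2 - 4*Y (P(Y) = (Y**2 - 5*Y) + Y = Y**2 - 4*Y)
B(r, L) = 327*L + r*(357 + L + r) (B(r, L) = ((r + L) + 21*(-4 + 21))*r + 327*L = ((L + r) + 21*17)*r + 327*L = ((L + r) + 357)*r + 327*L = (357 + L + r)*r + 327*L = r*(357 + L + r) + 327*L = 327*L + r*(357 + L + r))
B(208, 498) + 353634 = (208**2 + 327*498 + 357*208 + 498*208) + 353634 = (43264 + 162846 + 74256 + 103584) + 353634 = 383950 + 353634 = 737584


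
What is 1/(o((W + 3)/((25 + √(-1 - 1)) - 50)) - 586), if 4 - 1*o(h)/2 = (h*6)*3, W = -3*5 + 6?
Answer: -61301/35959954 + 18*I*√2/17979977 ≈ -0.0017047 + 1.4158e-6*I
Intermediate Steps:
W = -9 (W = -15 + 6 = -9)
o(h) = 8 - 36*h (o(h) = 8 - 2*h*6*3 = 8 - 2*6*h*3 = 8 - 36*h)
1/(o((W + 3)/((25 + √(-1 - 1)) - 50)) - 586) = 1/((8 - 36*(-9 + 3)/((25 + √(-1 - 1)) - 50)) - 586) = 1/((8 - (-216)/((25 + √(-2)) - 50)) - 586) = 1/((8 - (-216)/((25 + I*√2) - 50)) - 586) = 1/((8 - (-216)/(-25 + I*√2)) - 586) = 1/((8 + 216/(-25 + I*√2)) - 586) = 1/(-578 + 216/(-25 + I*√2))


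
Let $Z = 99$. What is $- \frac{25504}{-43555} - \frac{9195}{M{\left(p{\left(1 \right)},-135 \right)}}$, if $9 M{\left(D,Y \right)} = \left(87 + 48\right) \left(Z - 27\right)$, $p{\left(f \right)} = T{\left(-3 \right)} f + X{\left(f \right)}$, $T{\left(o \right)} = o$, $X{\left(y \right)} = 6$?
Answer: $- \frac{24862927}{3135960} \approx -7.9283$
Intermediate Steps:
$p{\left(f \right)} = 6 - 3 f$ ($p{\left(f \right)} = - 3 f + 6 = 6 - 3 f$)
$M{\left(D,Y \right)} = 1080$ ($M{\left(D,Y \right)} = \frac{\left(87 + 48\right) \left(99 - 27\right)}{9} = \frac{135 \cdot 72}{9} = \frac{1}{9} \cdot 9720 = 1080$)
$- \frac{25504}{-43555} - \frac{9195}{M{\left(p{\left(1 \right)},-135 \right)}} = - \frac{25504}{-43555} - \frac{9195}{1080} = \left(-25504\right) \left(- \frac{1}{43555}\right) - \frac{613}{72} = \frac{25504}{43555} - \frac{613}{72} = - \frac{24862927}{3135960}$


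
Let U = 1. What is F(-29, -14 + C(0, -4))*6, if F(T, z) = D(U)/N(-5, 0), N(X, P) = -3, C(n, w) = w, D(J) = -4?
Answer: 8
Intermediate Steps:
F(T, z) = 4/3 (F(T, z) = -4/(-3) = -4*(-1/3) = 4/3)
F(-29, -14 + C(0, -4))*6 = (4/3)*6 = 8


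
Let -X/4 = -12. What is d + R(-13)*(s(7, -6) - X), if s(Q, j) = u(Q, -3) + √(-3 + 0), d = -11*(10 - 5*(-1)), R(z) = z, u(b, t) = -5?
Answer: 524 - 13*I*√3 ≈ 524.0 - 22.517*I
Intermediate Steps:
X = 48 (X = -4*(-12) = 48)
d = -165 (d = -11*(10 + 5) = -11*15 = -165)
s(Q, j) = -5 + I*√3 (s(Q, j) = -5 + √(-3 + 0) = -5 + √(-3) = -5 + I*√3)
d + R(-13)*(s(7, -6) - X) = -165 - 13*((-5 + I*√3) - 1*48) = -165 - 13*((-5 + I*√3) - 48) = -165 - 13*(-53 + I*√3) = -165 + (689 - 13*I*√3) = 524 - 13*I*√3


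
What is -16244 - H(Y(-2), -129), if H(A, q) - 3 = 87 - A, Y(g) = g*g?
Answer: -16330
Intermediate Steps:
Y(g) = g**2
H(A, q) = 90 - A (H(A, q) = 3 + (87 - A) = 90 - A)
-16244 - H(Y(-2), -129) = -16244 - (90 - 1*(-2)**2) = -16244 - (90 - 1*4) = -16244 - (90 - 4) = -16244 - 1*86 = -16244 - 86 = -16330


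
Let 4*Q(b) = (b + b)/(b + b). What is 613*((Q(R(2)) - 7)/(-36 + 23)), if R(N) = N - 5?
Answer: 16551/52 ≈ 318.29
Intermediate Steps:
R(N) = -5 + N
Q(b) = ¼ (Q(b) = ((b + b)/(b + b))/4 = ((2*b)/((2*b)))/4 = ((2*b)*(1/(2*b)))/4 = (¼)*1 = ¼)
613*((Q(R(2)) - 7)/(-36 + 23)) = 613*((¼ - 7)/(-36 + 23)) = 613*(-27/4/(-13)) = 613*(-27/4*(-1/13)) = 613*(27/52) = 16551/52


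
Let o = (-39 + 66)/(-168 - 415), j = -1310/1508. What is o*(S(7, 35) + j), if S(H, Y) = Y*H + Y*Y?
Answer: -29908575/439582 ≈ -68.039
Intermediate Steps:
S(H, Y) = Y**2 + H*Y (S(H, Y) = H*Y + Y**2 = Y**2 + H*Y)
j = -655/754 (j = -1310*1/1508 = -655/754 ≈ -0.86870)
o = -27/583 (o = 27/(-583) = 27*(-1/583) = -27/583 ≈ -0.046312)
o*(S(7, 35) + j) = -27*(35*(7 + 35) - 655/754)/583 = -27*(35*42 - 655/754)/583 = -27*(1470 - 655/754)/583 = -27/583*1107725/754 = -29908575/439582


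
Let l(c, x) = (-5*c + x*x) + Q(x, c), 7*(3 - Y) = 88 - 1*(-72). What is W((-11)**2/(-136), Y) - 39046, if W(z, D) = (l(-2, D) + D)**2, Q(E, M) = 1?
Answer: 262969323/2401 ≈ 1.0952e+5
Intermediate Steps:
Y = -139/7 (Y = 3 - (88 - 1*(-72))/7 = 3 - (88 + 72)/7 = 3 - 1/7*160 = 3 - 160/7 = -139/7 ≈ -19.857)
l(c, x) = 1 + x**2 - 5*c (l(c, x) = (-5*c + x*x) + 1 = (-5*c + x**2) + 1 = (x**2 - 5*c) + 1 = 1 + x**2 - 5*c)
W(z, D) = (11 + D + D**2)**2 (W(z, D) = ((1 + D**2 - 5*(-2)) + D)**2 = ((1 + D**2 + 10) + D)**2 = ((11 + D**2) + D)**2 = (11 + D + D**2)**2)
W((-11)**2/(-136), Y) - 39046 = (11 - 139/7 + (-139/7)**2)**2 - 39046 = (11 - 139/7 + 19321/49)**2 - 39046 = (18887/49)**2 - 39046 = 356718769/2401 - 39046 = 262969323/2401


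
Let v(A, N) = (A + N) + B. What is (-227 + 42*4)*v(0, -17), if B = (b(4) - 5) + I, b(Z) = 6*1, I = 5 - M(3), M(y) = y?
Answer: 826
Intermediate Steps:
I = 2 (I = 5 - 1*3 = 5 - 3 = 2)
b(Z) = 6
B = 3 (B = (6 - 5) + 2 = 1 + 2 = 3)
v(A, N) = 3 + A + N (v(A, N) = (A + N) + 3 = 3 + A + N)
(-227 + 42*4)*v(0, -17) = (-227 + 42*4)*(3 + 0 - 17) = (-227 + 168)*(-14) = -59*(-14) = 826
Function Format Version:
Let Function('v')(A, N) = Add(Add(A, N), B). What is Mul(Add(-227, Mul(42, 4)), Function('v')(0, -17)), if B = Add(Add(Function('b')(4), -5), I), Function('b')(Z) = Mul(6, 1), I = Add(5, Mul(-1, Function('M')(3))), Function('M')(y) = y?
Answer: 826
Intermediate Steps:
I = 2 (I = Add(5, Mul(-1, 3)) = Add(5, -3) = 2)
Function('b')(Z) = 6
B = 3 (B = Add(Add(6, -5), 2) = Add(1, 2) = 3)
Function('v')(A, N) = Add(3, A, N) (Function('v')(A, N) = Add(Add(A, N), 3) = Add(3, A, N))
Mul(Add(-227, Mul(42, 4)), Function('v')(0, -17)) = Mul(Add(-227, Mul(42, 4)), Add(3, 0, -17)) = Mul(Add(-227, 168), -14) = Mul(-59, -14) = 826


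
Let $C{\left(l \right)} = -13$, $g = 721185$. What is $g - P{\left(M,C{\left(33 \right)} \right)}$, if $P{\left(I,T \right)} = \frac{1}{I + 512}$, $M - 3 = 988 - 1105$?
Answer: $\frac{287031629}{398} \approx 7.2119 \cdot 10^{5}$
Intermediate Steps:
$M = -114$ ($M = 3 + \left(988 - 1105\right) = 3 - 117 = -114$)
$P{\left(I,T \right)} = \frac{1}{512 + I}$
$g - P{\left(M,C{\left(33 \right)} \right)} = 721185 - \frac{1}{512 - 114} = 721185 - \frac{1}{398} = \frac{287031629}{398}$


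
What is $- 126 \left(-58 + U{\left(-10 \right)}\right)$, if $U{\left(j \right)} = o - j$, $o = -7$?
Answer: $6930$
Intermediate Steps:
$U{\left(j \right)} = -7 - j$
$- 126 \left(-58 + U{\left(-10 \right)}\right) = - 126 \left(-58 - -3\right) = - 126 \left(-58 + \left(-7 + 10\right)\right) = - 126 \left(-58 + 3\right) = \left(-126\right) \left(-55\right) = 6930$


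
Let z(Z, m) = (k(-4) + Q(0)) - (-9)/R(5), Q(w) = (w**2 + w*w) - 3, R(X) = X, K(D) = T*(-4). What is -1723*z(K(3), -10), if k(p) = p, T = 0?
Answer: 44798/5 ≈ 8959.6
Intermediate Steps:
K(D) = 0 (K(D) = 0*(-4) = 0)
Q(w) = -3 + 2*w**2 (Q(w) = (w**2 + w**2) - 3 = 2*w**2 - 3 = -3 + 2*w**2)
z(Z, m) = -26/5 (z(Z, m) = (-4 + (-3 + 2*0**2)) - (-9)/5 = (-4 + (-3 + 2*0)) - (-9)/5 = (-4 + (-3 + 0)) - 1*(-9/5) = (-4 - 3) + 9/5 = -7 + 9/5 = -26/5)
-1723*z(K(3), -10) = -1723*(-26/5) = 44798/5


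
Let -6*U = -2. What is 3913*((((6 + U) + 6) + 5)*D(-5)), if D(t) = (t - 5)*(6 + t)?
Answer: -2034760/3 ≈ -6.7825e+5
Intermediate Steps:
U = ⅓ (U = -⅙*(-2) = ⅓ ≈ 0.33333)
D(t) = (-5 + t)*(6 + t)
3913*((((6 + U) + 6) + 5)*D(-5)) = 3913*((((6 + ⅓) + 6) + 5)*(-30 - 5 + (-5)²)) = 3913*(((19/3 + 6) + 5)*(-30 - 5 + 25)) = 3913*((37/3 + 5)*(-10)) = 3913*((52/3)*(-10)) = 3913*(-520/3) = -2034760/3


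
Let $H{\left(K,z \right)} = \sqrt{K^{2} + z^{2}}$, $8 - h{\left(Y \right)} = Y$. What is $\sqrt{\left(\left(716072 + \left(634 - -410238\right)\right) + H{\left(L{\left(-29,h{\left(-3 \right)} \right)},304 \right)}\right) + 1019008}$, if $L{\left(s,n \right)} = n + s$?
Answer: $\sqrt{2145952 + 2 \sqrt{23185}} \approx 1465.0$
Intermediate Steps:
$h{\left(Y \right)} = 8 - Y$
$\sqrt{\left(\left(716072 + \left(634 - -410238\right)\right) + H{\left(L{\left(-29,h{\left(-3 \right)} \right)},304 \right)}\right) + 1019008} = \sqrt{\left(\left(716072 + \left(634 - -410238\right)\right) + \sqrt{\left(\left(8 - -3\right) - 29\right)^{2} + 304^{2}}\right) + 1019008} = \sqrt{\left(\left(716072 + \left(634 + 410238\right)\right) + \sqrt{\left(\left(8 + 3\right) - 29\right)^{2} + 92416}\right) + 1019008} = \sqrt{\left(\left(716072 + 410872\right) + \sqrt{\left(11 - 29\right)^{2} + 92416}\right) + 1019008} = \sqrt{\left(1126944 + \sqrt{\left(-18\right)^{2} + 92416}\right) + 1019008} = \sqrt{\left(1126944 + \sqrt{324 + 92416}\right) + 1019008} = \sqrt{\left(1126944 + \sqrt{92740}\right) + 1019008} = \sqrt{\left(1126944 + 2 \sqrt{23185}\right) + 1019008} = \sqrt{2145952 + 2 \sqrt{23185}}$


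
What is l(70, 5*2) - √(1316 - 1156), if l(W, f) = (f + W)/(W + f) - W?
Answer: -69 - 4*√10 ≈ -81.649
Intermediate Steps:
l(W, f) = 1 - W (l(W, f) = (W + f)/(W + f) - W = 1 - W)
l(70, 5*2) - √(1316 - 1156) = (1 - 1*70) - √(1316 - 1156) = (1 - 70) - √160 = -69 - 4*√10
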